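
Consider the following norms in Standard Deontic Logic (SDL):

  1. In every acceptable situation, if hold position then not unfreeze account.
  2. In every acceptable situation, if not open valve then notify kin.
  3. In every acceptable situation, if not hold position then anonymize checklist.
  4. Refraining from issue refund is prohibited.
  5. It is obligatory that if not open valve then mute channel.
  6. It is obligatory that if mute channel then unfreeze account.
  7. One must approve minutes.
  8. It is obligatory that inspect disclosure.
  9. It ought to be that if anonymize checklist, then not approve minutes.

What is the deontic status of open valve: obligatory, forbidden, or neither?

Obligatory

Premise 7 gives O(approve_minutes).
Premise 9, O(anonymize_checklist → ¬approve_minutes), contraposes to O(approve_minutes → ¬anonymize_checklist); with O(approve_minutes) we get O(¬anonymize_checklist).
Premise 3 is O(¬hold_position → anonymize_checklist); contrapositively O(¬anonymize_checklist → hold_position). Since O(¬anonymize_checklist) holds, K gives O(hold_position).
Applying K to premise 1 (O(hold_position → ¬unfreeze_account)) and O(hold_position) yields O(¬unfreeze_account).
Premise 6, O(mute_channel → unfreeze_account), contraposes to O(¬unfreeze_account → ¬mute_channel); with O(¬unfreeze_account) we get O(¬mute_channel).
The contrapositive of premise 5 (O(¬open_valve → mute_channel)) is O(¬mute_channel → open_valve), and O(¬mute_channel) is already established, so O(open_valve).
Premises 2, 4, 8 do not contribute to this derivation.
Hence open_valve is obligatory.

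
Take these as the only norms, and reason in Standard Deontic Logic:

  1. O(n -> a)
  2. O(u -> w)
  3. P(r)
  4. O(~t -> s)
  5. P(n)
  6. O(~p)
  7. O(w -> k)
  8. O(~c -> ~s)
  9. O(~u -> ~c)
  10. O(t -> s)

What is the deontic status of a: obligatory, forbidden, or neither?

Neither

Premise 1 is O(n -> a), but O(n) is not derivable from the premises (the permission P(n) asserts only ~O(~n), not O(n)), so it does not yield O(a).
No premise or chain of K-axiom applications forces O(a), and none forces O(~a). So a is neither obligatory nor forbidden under these norms.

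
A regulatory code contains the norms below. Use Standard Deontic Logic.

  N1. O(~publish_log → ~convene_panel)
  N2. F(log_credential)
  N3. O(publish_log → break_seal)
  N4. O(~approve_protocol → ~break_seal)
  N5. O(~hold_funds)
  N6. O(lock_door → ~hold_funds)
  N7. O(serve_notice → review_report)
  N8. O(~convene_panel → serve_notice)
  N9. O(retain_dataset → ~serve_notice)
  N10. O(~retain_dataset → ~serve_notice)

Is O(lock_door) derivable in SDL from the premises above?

Premise 6 is O(lock_door → ~hold_funds); even if O(~hold_funds) held, inferring O(lock_door) would be affirming the consequent — invalid.
No other premise forces O(lock_door). An ideal world satisfying every premise can still have lock_door false, so O(lock_door) is not derivable.

No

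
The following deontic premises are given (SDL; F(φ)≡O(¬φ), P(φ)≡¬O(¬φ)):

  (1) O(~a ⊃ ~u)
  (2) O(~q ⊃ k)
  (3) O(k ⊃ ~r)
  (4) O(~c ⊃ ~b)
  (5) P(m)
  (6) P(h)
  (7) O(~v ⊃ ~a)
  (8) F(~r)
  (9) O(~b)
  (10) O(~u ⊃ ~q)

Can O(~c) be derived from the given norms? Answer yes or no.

No

Premise 4 is O(~c ⊃ ~b); even if O(~b) held, inferring O(~c) would be affirming the consequent — invalid.
No other premise forces O(~c). An ideal world satisfying every premise can still have ~c false, so O(~c) is not derivable.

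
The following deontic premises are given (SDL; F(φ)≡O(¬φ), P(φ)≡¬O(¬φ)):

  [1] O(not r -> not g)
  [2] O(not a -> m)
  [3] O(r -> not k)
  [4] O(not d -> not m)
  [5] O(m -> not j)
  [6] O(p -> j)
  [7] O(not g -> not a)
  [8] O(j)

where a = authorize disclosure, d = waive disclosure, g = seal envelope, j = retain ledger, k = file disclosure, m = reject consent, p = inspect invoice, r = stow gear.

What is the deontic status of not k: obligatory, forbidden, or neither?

Premise 8 states O(j) outright.
The contrapositive of premise 5 (O(m -> not j)) is O(j -> not m), and O(j) is already established, so O(not m).
Premise 2, O(not a -> m), contraposes to O(not m -> a); with O(not m) we get O(a).
The contrapositive of premise 7 (O(not g -> not a)) is O(a -> g), and O(a) is already established, so O(g).
The contrapositive of premise 1 (O(not r -> not g)) is O(g -> r), and O(g) is already established, so O(r).
Applying K to premise 3 (O(r -> not k)) and O(r) yields O(not k).
Premises 4, 6 do not contribute to this derivation.
Hence not k is obligatory.

Obligatory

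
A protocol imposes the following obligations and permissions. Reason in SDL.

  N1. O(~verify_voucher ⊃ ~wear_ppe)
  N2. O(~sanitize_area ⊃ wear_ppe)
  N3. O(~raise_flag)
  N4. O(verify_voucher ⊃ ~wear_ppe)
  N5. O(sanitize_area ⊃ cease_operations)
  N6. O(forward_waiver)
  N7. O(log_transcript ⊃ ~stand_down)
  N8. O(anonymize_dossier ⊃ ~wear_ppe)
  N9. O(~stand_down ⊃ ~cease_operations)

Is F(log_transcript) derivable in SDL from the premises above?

Yes

By case analysis on ~verify_voucher: premise 1 gives O(~verify_voucher ⊃ ~wear_ppe) and premise 4 gives O(verify_voucher ⊃ ~wear_ppe), so O(~wear_ppe) either way.
Premise 2 is O(~sanitize_area ⊃ wear_ppe); contrapositively O(~wear_ppe ⊃ sanitize_area). Since O(~wear_ppe) holds, K gives O(sanitize_area).
Premise 5 is O(sanitize_area ⊃ cease_operations); since O(sanitize_area), deontic closure gives O(cease_operations).
The contrapositive of premise 9 (O(~stand_down ⊃ ~cease_operations)) is O(cease_operations ⊃ stand_down), and O(cease_operations) is already established, so O(stand_down).
Premise 7 is O(log_transcript ⊃ ~stand_down); contrapositively O(stand_down ⊃ ~log_transcript). Since O(stand_down) holds, K gives O(~log_transcript).
Premises 3, 6, 8 do not contribute to this derivation.
So O(~log_transcript) holds, i.e. F(log_transcript). The claim follows.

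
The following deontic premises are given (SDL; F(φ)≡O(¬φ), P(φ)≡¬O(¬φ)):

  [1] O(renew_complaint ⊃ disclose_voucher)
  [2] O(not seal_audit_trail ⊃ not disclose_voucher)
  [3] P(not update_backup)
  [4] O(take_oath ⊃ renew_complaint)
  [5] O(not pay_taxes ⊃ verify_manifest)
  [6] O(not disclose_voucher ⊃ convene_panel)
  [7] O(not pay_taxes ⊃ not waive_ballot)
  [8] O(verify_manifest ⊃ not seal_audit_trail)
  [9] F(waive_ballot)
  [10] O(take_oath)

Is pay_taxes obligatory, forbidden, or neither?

From premise 10 we have O(take_oath).
Premise 4 is O(take_oath ⊃ renew_complaint); since O(take_oath), deontic closure gives O(renew_complaint).
With premise 1, O(renew_complaint ⊃ disclose_voucher), the K-axiom yields O(disclose_voucher).
The contrapositive of premise 2 (O(not seal_audit_trail ⊃ not disclose_voucher)) is O(disclose_voucher ⊃ seal_audit_trail), and O(disclose_voucher) is already established, so O(seal_audit_trail).
Premise 8, O(verify_manifest ⊃ not seal_audit_trail), contraposes to O(seal_audit_trail ⊃ not verify_manifest); with O(seal_audit_trail) we get O(not verify_manifest).
Premise 5, O(not pay_taxes ⊃ verify_manifest), contraposes to O(not verify_manifest ⊃ pay_taxes); with O(not verify_manifest) we get O(pay_taxes).
Premises 3, 6, 7, 9 do not contribute to this derivation.
Hence pay_taxes is obligatory.

Obligatory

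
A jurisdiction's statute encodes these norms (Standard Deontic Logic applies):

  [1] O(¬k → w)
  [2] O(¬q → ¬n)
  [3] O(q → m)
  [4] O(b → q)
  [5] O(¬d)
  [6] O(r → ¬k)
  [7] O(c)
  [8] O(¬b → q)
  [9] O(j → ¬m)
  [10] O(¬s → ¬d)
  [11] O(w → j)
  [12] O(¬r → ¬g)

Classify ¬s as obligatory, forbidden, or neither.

Premise 10 is O(¬s → ¬d); even if O(¬d) held, inferring O(¬s) would be affirming the consequent — invalid.
No premise or chain of K-axiom applications forces O(¬s), and none forces O(s). So ¬s is neither obligatory nor forbidden under these norms.

Neither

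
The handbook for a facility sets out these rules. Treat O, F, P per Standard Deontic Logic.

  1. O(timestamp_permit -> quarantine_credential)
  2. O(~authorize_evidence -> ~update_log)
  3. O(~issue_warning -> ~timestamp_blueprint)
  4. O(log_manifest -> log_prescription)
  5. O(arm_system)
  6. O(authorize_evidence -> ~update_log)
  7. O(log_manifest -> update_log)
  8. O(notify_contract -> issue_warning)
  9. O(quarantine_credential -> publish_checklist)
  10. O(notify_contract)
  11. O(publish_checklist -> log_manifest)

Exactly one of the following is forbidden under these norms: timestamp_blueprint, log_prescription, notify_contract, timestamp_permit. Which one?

timestamp_permit

Premises 6 and 2 cover both cases: O(authorize_evidence -> ~update_log) and O(~authorize_evidence -> ~update_log). Since authorize_evidence ∨ ~authorize_evidence is a tautology, O(~update_log) follows.
Premise 7 is O(log_manifest -> update_log); contrapositively O(~update_log -> ~log_manifest). Since O(~update_log) holds, K gives O(~log_manifest).
Premise 11 is O(publish_checklist -> log_manifest); contrapositively O(~log_manifest -> ~publish_checklist). Since O(~log_manifest) holds, K gives O(~publish_checklist).
Premise 9, O(quarantine_credential -> publish_checklist), contraposes to O(~publish_checklist -> ~quarantine_credential); with O(~publish_checklist) we get O(~quarantine_credential).
The contrapositive of premise 1 (O(timestamp_permit -> quarantine_credential)) is O(~quarantine_credential -> ~timestamp_permit), and O(~quarantine_credential) is already established, so O(~timestamp_permit).
So O(~timestamp_permit) holds, i.e. timestamp_permit is forbidden. None of the other listed options is forbidden under the premises.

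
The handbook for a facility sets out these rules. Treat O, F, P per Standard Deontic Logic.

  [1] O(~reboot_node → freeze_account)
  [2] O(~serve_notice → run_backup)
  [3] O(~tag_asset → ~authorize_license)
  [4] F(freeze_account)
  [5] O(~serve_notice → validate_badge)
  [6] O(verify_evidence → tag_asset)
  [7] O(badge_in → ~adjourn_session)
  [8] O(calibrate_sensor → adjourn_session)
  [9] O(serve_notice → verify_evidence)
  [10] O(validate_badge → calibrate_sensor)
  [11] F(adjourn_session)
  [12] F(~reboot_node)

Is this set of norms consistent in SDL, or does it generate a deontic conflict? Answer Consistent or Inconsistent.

Consistent

Premise 1 is O(~reboot_node → freeze_account), but O(~reboot_node) is not derivable from the premises, so it does not yield O(freeze_account).
So O(freeze_account) is not derivable, and the apparent clash with O(~freeze_account) does not arise.
A world satisfying every obligation exists (e.g. adjourn_session=false, authorize_license=false, badge_in=false, calibrate_sensor=false, freeze_account=false, reboot_node=true, run_backup=false, serve_notice=true, tag_asset=true, validate_badge=false, verify_evidence=true); no atom is both obligatory and forbidden, so the set is consistent.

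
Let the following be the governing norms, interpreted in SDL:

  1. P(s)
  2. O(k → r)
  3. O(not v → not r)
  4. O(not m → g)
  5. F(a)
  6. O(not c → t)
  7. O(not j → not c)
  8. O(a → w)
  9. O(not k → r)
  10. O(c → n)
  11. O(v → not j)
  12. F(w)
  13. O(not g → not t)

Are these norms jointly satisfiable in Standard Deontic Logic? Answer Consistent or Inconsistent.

Consistent

Premise 8 is O(a → w), but O(a) is not derivable from the premises, so it does not yield O(w).
So O(w) is not derivable, and the apparent clash with O(not w) does not arise.
A world satisfying every obligation exists (e.g. a=false, c=false, g=true, j=false, k=false, m=false, n=false, r=true, s=false, t=true, v=true, w=false); no atom is both obligatory and forbidden, so the set is consistent.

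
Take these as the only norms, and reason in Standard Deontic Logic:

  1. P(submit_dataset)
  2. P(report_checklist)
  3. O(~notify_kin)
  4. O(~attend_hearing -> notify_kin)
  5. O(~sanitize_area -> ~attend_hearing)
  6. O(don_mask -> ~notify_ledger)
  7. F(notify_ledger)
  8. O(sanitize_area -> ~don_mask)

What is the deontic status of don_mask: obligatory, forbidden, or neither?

Forbidden

Premise 3 gives O(~notify_kin).
Premise 4 is O(~attend_hearing -> notify_kin); contrapositively O(~notify_kin -> attend_hearing). Since O(~notify_kin) holds, K gives O(attend_hearing).
The contrapositive of premise 5 (O(~sanitize_area -> ~attend_hearing)) is O(attend_hearing -> sanitize_area), and O(attend_hearing) is already established, so O(sanitize_area).
Applying K to premise 8 (O(sanitize_area -> ~don_mask)) and O(sanitize_area) yields O(~don_mask).
Premises 1, 2, 6, 7 do not contribute to this derivation.
Thus O(~don_mask), which is F(don_mask): don_mask is forbidden.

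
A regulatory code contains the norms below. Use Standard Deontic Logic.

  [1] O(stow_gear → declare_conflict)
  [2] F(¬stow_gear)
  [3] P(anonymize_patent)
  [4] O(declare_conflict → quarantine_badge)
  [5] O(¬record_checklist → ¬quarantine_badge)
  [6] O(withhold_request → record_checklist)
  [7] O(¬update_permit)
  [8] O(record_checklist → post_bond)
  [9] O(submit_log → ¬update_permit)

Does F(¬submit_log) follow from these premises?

No

Premise 9 is O(submit_log → ¬update_permit); even if O(¬update_permit) held, inferring O(submit_log) would be affirming the consequent — invalid.
No other premise forces O(submit_log). An ideal world satisfying every premise can still have ¬submit_log true, so F(¬submit_log) is not derivable.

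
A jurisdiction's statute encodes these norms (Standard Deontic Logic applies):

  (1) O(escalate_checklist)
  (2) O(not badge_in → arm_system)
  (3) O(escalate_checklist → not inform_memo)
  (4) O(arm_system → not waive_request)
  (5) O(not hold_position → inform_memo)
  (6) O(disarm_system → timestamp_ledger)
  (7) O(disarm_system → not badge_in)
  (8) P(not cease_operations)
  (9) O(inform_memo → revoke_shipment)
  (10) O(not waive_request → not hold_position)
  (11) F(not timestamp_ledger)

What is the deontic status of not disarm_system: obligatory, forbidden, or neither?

Premise 1 gives O(escalate_checklist).
Premise 3 is O(escalate_checklist → not inform_memo); since O(escalate_checklist), deontic closure gives O(not inform_memo).
The contrapositive of premise 5 (O(not hold_position → inform_memo)) is O(not inform_memo → hold_position), and O(not inform_memo) is already established, so O(hold_position).
Premise 10 is O(not waive_request → not hold_position); contrapositively O(hold_position → waive_request). Since O(hold_position) holds, K gives O(waive_request).
The contrapositive of premise 4 (O(arm_system → not waive_request)) is O(waive_request → not arm_system), and O(waive_request) is already established, so O(not arm_system).
The contrapositive of premise 2 (O(not badge_in → arm_system)) is O(not arm_system → badge_in), and O(not arm_system) is already established, so O(badge_in).
The contrapositive of premise 7 (O(disarm_system → not badge_in)) is O(badge_in → not disarm_system), and O(badge_in) is already established, so O(not disarm_system).
Premises 6, 8, 9, 11 do not contribute to this derivation.
Hence not disarm_system is obligatory.

Obligatory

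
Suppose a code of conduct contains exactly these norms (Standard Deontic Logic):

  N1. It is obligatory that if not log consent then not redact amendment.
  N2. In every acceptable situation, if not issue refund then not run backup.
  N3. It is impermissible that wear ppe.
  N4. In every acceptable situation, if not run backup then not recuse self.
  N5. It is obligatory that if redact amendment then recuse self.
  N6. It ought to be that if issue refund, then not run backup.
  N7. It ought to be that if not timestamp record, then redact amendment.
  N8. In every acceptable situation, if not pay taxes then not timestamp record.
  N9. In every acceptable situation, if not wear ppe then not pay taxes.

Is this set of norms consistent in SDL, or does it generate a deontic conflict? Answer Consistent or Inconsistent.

Inconsistent

Premises 2 and 6 cover both cases: O(¬issue_refund → ¬run_backup) and O(issue_refund → ¬run_backup). Since ¬issue_refund ∨ issue_refund is a tautology, O(¬run_backup) follows.
Applying K to premise 4 (O(¬run_backup → ¬recuse_self)) and O(¬run_backup) yields O(¬recuse_self).
Premise 5 is O(redact_amendment → recuse_self); contrapositively O(¬recuse_self → ¬redact_amendment). Since O(¬recuse_self) holds, K gives O(¬redact_amendment).
Premise 7, O(¬timestamp_record → redact_amendment), contraposes to O(¬redact_amendment → timestamp_record); with O(¬redact_amendment) we get O(timestamp_record).
The contrapositive of premise 8 (O(¬pay_taxes → ¬timestamp_record)) is O(timestamp_record → pay_taxes), and O(timestamp_record) is already established, so O(pay_taxes).
Premise 9 is O(¬wear_ppe → ¬pay_taxes); contrapositively O(pay_taxes → wear_ppe). Since O(pay_taxes) holds, K gives O(wear_ppe).
However, F(wear_ppe) at premise 3 amounts to O(¬wear_ppe).
We now have both O(wear_ppe) and O(¬wear_ppe) — wear_ppe is simultaneously obligatory and forbidden, violating the D-axiom.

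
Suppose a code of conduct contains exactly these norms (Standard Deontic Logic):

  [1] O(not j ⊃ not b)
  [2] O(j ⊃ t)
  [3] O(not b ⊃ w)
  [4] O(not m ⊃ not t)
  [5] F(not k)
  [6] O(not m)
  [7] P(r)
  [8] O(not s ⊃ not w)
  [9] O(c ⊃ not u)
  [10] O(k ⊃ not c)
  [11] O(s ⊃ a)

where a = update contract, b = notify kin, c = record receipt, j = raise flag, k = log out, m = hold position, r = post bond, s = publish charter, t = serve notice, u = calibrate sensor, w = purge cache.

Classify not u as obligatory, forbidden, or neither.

Neither

Premise 9 is O(c ⊃ not u), but O(c) is not derivable from the premises, so it does not yield O(not u).
No premise or chain of K-axiom applications forces O(not u), and none forces O(u). So not u is neither obligatory nor forbidden under these norms.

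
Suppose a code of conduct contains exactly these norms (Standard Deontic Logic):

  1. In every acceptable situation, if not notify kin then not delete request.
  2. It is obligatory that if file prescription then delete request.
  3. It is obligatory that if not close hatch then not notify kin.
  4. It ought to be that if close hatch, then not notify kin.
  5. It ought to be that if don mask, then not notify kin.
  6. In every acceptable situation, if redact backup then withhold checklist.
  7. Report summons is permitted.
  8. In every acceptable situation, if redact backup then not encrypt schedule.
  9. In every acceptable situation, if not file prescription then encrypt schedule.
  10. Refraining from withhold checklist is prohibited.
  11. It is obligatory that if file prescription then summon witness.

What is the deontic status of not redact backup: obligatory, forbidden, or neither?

Obligatory

By case analysis on ¬close_hatch: premise 3 gives O(¬close_hatch → ¬notify_kin) and premise 4 gives O(close_hatch → ¬notify_kin), so O(¬notify_kin) either way.
From O(¬notify_kin) and premise 1, O(¬notify_kin → ¬delete_request), we obtain O(¬delete_request).
The contrapositive of premise 2 (O(file_prescription → delete_request)) is O(¬delete_request → ¬file_prescription), and O(¬delete_request) is already established, so O(¬file_prescription).
From O(¬file_prescription) and premise 9, O(¬file_prescription → encrypt_schedule), we obtain O(encrypt_schedule).
The contrapositive of premise 8 (O(redact_backup → ¬encrypt_schedule)) is O(encrypt_schedule → ¬redact_backup), and O(encrypt_schedule) is already established, so O(¬redact_backup).
Premises 5, 6, 7, 10, 11 do not contribute to this derivation.
Hence ¬redact_backup is obligatory.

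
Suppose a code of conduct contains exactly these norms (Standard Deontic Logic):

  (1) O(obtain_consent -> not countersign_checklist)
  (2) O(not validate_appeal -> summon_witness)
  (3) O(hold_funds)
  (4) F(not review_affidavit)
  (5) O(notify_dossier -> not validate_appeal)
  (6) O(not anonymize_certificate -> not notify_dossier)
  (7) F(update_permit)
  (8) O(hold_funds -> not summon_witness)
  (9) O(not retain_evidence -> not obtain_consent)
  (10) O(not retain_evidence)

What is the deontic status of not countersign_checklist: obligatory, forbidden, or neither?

Premise 1 is O(obtain_consent -> not countersign_checklist), but O(obtain_consent) is not derivable from the premises, so it does not yield O(not countersign_checklist).
No premise or chain of K-axiom applications forces O(not countersign_checklist), and none forces O(countersign_checklist). So not countersign_checklist is neither obligatory nor forbidden under these norms.

Neither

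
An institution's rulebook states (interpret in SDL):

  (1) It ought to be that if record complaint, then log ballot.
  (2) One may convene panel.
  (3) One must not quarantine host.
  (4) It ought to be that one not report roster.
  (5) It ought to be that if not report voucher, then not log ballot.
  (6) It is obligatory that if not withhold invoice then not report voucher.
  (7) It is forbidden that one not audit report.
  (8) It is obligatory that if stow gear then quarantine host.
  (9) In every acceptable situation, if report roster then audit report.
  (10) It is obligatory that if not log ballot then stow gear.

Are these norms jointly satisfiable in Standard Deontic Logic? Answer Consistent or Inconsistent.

Premise 9 is O(report_roster → audit_report); even if O(audit_report) held, inferring O(report_roster) would be affirming the consequent — invalid.
So O(report_roster) is not derivable, and the apparent clash with O(¬report_roster) does not arise.
A world satisfying every obligation exists (e.g. audit_report=true, convene_panel=false, log_ballot=true, quarantine_host=false, record_complaint=false, report_roster=false, report_voucher=true, stow_gear=false, withhold_invoice=true); no atom is both obligatory and forbidden, so the set is consistent.

Consistent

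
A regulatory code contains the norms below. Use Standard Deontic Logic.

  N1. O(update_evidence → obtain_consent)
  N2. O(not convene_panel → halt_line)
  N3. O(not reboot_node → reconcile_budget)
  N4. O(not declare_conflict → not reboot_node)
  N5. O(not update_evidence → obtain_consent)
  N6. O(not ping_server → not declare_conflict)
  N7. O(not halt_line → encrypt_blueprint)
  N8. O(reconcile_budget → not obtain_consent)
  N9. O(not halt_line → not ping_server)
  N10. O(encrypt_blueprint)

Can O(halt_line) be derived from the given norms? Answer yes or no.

Yes

Premises 5 and 1 cover both cases: O(not update_evidence → obtain_consent) and O(update_evidence → obtain_consent). Since not update_evidence ∨ update_evidence is a tautology, O(obtain_consent) follows.
Premise 8 is O(reconcile_budget → not obtain_consent); contrapositively O(obtain_consent → not reconcile_budget). Since O(obtain_consent) holds, K gives O(not reconcile_budget).
Premise 3, O(not reboot_node → reconcile_budget), contraposes to O(not reconcile_budget → reboot_node); with O(not reconcile_budget) we get O(reboot_node).
Premise 4 is O(not declare_conflict → not reboot_node); contrapositively O(reboot_node → declare_conflict). Since O(reboot_node) holds, K gives O(declare_conflict).
Premise 6, O(not ping_server → not declare_conflict), contraposes to O(declare_conflict → ping_server); with O(declare_conflict) we get O(ping_server).
Premise 9, O(not halt_line → not ping_server), contraposes to O(ping_server → halt_line); with O(ping_server) we get O(halt_line).
Premises 2, 7, 10 do not contribute to this derivation.
So O(halt_line) follows.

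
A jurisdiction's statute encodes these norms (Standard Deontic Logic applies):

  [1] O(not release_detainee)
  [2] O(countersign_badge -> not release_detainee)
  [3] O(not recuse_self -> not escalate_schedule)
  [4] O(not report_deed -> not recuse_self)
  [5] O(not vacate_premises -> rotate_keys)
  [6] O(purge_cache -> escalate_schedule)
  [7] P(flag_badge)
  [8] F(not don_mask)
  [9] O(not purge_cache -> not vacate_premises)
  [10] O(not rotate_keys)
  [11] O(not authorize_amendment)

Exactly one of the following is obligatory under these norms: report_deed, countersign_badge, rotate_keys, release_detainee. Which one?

report_deed

Premise 10 gives O(not rotate_keys).
Premise 5 is O(not vacate_premises -> rotate_keys); contrapositively O(not rotate_keys -> vacate_premises). Since O(not rotate_keys) holds, K gives O(vacate_premises).
Premise 9, O(not purge_cache -> not vacate_premises), contraposes to O(vacate_premises -> purge_cache); with O(vacate_premises) we get O(purge_cache).
With premise 6, O(purge_cache -> escalate_schedule), the K-axiom yields O(escalate_schedule).
Premise 3 is O(not recuse_self -> not escalate_schedule); contrapositively O(escalate_schedule -> recuse_self). Since O(escalate_schedule) holds, K gives O(recuse_self).
The contrapositive of premise 4 (O(not report_deed -> not recuse_self)) is O(recuse_self -> report_deed), and O(recuse_self) is already established, so O(report_deed).
So O(report_deed) holds — report_deed is obligatory. None of the other listed options is made obligatory by any chain of premises.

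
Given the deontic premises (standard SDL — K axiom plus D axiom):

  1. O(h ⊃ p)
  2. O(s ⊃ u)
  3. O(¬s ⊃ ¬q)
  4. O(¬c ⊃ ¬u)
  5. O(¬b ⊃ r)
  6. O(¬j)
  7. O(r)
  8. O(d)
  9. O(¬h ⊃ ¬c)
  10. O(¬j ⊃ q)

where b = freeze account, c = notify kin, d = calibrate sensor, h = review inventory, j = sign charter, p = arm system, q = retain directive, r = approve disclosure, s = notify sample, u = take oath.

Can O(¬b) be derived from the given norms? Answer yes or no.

No

Premise 5 is O(¬b ⊃ r); even if O(r) held, inferring O(¬b) would be affirming the consequent — invalid.
No other premise forces O(¬b). An ideal world satisfying every premise can still have ¬b false, so O(¬b) is not derivable.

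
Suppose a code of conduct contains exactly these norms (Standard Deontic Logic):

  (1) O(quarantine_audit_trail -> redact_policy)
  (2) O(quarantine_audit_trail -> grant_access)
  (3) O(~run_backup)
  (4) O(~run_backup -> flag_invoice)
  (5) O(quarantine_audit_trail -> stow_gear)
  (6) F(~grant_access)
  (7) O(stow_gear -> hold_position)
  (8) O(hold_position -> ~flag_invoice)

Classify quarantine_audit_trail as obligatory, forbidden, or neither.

From premise 3 we have O(~run_backup).
With premise 4, O(~run_backup -> flag_invoice), the K-axiom yields O(flag_invoice).
The contrapositive of premise 8 (O(hold_position -> ~flag_invoice)) is O(flag_invoice -> ~hold_position), and O(flag_invoice) is already established, so O(~hold_position).
Premise 7, O(stow_gear -> hold_position), contraposes to O(~hold_position -> ~stow_gear); with O(~hold_position) we get O(~stow_gear).
The contrapositive of premise 5 (O(quarantine_audit_trail -> stow_gear)) is O(~stow_gear -> ~quarantine_audit_trail), and O(~stow_gear) is already established, so O(~quarantine_audit_trail).
Premises 1, 2, 6 do not contribute to this derivation.
Thus O(~quarantine_audit_trail), which is F(quarantine_audit_trail): quarantine_audit_trail is forbidden.

Forbidden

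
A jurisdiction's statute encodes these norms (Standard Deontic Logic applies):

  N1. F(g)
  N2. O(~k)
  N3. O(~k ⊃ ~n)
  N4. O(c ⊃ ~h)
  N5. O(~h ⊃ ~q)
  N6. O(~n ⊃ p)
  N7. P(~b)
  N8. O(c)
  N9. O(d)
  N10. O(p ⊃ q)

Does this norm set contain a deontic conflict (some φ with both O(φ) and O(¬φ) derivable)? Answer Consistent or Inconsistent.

Inconsistent

Premise 2 gives O(~k).
Premise 3 is O(~k ⊃ ~n); since O(~k), deontic closure gives O(~n).
Applying K to premise 6 (O(~n ⊃ p)) and O(~n) yields O(p).
Applying K to premise 10 (O(p ⊃ q)) and O(p) yields O(q).
The contrapositive of premise 5 (O(~h ⊃ ~q)) is O(q ⊃ h), and O(q) is already established, so O(h).
Premise 4 is O(c ⊃ ~h); contrapositively O(h ⊃ ~c). Since O(h) holds, K gives O(~c).
However, premise 8 gives O(c).
We now have both O(~c) and O(c) — c is simultaneously obligatory and forbidden, violating the D-axiom.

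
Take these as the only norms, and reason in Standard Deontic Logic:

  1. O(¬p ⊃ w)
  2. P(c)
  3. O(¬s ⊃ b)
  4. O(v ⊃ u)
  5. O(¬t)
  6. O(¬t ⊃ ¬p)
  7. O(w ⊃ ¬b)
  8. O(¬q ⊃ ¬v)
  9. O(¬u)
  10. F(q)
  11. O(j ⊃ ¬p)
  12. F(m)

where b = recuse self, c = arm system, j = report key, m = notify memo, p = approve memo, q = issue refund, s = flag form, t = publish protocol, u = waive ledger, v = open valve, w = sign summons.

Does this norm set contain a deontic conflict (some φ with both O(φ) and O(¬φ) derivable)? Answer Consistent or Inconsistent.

Premise 4 is O(v ⊃ u), but O(v) is not derivable from the premises, so it does not yield O(u).
So O(u) is not derivable, and the apparent clash with O(¬u) does not arise.
A world satisfying every obligation exists (e.g. b=false, c=false, j=false, m=false, p=false, q=false, s=true, t=false, u=false, v=false, w=true); no atom is both obligatory and forbidden, so the set is consistent.

Consistent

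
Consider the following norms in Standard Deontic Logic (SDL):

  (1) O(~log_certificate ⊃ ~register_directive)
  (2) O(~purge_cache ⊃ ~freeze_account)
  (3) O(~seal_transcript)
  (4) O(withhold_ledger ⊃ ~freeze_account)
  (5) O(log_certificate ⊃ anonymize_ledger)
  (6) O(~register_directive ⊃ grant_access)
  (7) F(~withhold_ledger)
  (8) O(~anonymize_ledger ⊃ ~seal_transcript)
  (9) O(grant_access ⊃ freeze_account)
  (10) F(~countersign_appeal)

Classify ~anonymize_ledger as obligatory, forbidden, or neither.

Forbidden

Premise 7 is F(~withhold_ledger), i.e. O(withhold_ledger).
With premise 4, O(withhold_ledger ⊃ ~freeze_account), the K-axiom yields O(~freeze_account).
The contrapositive of premise 9 (O(grant_access ⊃ freeze_account)) is O(~freeze_account ⊃ ~grant_access), and O(~freeze_account) is already established, so O(~grant_access).
Premise 6 is O(~register_directive ⊃ grant_access); contrapositively O(~grant_access ⊃ register_directive). Since O(~grant_access) holds, K gives O(register_directive).
Premise 1, O(~log_certificate ⊃ ~register_directive), contraposes to O(register_directive ⊃ log_certificate); with O(register_directive) we get O(log_certificate).
Premise 5 is O(log_certificate ⊃ anonymize_ledger); since O(log_certificate), deontic closure gives O(anonymize_ledger).
Premises 2, 3, 8, 10 do not contribute to this derivation.
Thus O(anonymize_ledger), which is F(~anonymize_ledger): ~anonymize_ledger is forbidden.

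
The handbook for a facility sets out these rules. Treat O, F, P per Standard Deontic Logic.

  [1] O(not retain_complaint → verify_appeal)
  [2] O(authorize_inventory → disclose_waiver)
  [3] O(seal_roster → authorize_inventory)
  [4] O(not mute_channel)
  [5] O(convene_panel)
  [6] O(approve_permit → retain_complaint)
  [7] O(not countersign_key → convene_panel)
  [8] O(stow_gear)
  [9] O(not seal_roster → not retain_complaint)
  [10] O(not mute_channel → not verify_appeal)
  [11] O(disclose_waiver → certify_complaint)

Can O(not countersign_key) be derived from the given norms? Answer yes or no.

No

Premise 7 is O(not countersign_key → convene_panel); even if O(convene_panel) held, inferring O(not countersign_key) would be affirming the consequent — invalid.
No other premise forces O(not countersign_key). An ideal world satisfying every premise can still have not countersign_key false, so O(not countersign_key) is not derivable.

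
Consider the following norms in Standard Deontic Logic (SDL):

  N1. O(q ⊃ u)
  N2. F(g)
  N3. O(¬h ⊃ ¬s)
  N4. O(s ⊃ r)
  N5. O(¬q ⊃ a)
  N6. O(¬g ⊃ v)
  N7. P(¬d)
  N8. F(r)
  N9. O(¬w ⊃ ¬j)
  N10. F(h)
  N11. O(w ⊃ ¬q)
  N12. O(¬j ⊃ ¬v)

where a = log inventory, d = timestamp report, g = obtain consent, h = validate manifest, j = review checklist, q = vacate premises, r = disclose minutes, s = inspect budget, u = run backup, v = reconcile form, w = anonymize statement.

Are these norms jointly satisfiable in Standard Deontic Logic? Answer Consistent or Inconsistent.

Consistent

Premise 4 is O(s ⊃ r), but O(s) is not derivable from the premises, so it does not yield O(r).
So O(r) is not derivable, and the apparent clash with O(¬r) does not arise.
A world satisfying every obligation exists (e.g. a=true, d=false, g=false, h=false, j=true, q=false, r=false, s=false, u=false, v=true, w=true); no atom is both obligatory and forbidden, so the set is consistent.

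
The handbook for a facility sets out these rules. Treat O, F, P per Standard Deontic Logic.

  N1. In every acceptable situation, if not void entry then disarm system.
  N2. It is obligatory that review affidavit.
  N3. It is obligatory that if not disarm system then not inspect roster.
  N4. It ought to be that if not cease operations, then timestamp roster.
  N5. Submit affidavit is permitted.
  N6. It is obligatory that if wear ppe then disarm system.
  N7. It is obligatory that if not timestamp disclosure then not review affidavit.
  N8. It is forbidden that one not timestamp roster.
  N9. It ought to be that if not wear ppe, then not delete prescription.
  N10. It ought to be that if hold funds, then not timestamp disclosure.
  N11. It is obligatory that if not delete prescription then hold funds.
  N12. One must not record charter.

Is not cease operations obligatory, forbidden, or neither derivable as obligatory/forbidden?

Neither

Premise 4 is O(¬cease_operations → timestamp_roster); even if O(timestamp_roster) held, inferring O(¬cease_operations) would be affirming the consequent — invalid.
No premise or chain of K-axiom applications forces O(¬cease_operations), and none forces O(cease_operations). So ¬cease_operations is neither obligatory nor forbidden under these norms.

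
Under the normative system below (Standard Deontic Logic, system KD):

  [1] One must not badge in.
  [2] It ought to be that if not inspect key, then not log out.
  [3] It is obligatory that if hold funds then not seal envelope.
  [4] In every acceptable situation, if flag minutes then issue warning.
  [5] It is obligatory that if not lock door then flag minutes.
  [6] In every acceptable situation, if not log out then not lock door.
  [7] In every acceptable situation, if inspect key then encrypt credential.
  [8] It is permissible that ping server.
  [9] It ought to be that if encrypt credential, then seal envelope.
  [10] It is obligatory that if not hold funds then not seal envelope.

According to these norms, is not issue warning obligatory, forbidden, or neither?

By case analysis on ¬hold_funds: premise 10 gives O(¬hold_funds → ¬seal_envelope) and premise 3 gives O(hold_funds → ¬seal_envelope), so O(¬seal_envelope) either way.
The contrapositive of premise 9 (O(encrypt_credential → seal_envelope)) is O(¬seal_envelope → ¬encrypt_credential), and O(¬seal_envelope) is already established, so O(¬encrypt_credential).
Premise 7, O(inspect_key → encrypt_credential), contraposes to O(¬encrypt_credential → ¬inspect_key); with O(¬encrypt_credential) we get O(¬inspect_key).
With premise 2, O(¬inspect_key → ¬log_out), the K-axiom yields O(¬log_out).
From O(¬log_out) and premise 6, O(¬log_out → ¬lock_door), we obtain O(¬lock_door).
Applying K to premise 5 (O(¬lock_door → flag_minutes)) and O(¬lock_door) yields O(flag_minutes).
Premise 4 is O(flag_minutes → issue_warning); since O(flag_minutes), deontic closure gives O(issue_warning).
Premises 1, 8 do not contribute to this derivation.
Thus O(issue_warning), which is F(¬issue_warning): ¬issue_warning is forbidden.

Forbidden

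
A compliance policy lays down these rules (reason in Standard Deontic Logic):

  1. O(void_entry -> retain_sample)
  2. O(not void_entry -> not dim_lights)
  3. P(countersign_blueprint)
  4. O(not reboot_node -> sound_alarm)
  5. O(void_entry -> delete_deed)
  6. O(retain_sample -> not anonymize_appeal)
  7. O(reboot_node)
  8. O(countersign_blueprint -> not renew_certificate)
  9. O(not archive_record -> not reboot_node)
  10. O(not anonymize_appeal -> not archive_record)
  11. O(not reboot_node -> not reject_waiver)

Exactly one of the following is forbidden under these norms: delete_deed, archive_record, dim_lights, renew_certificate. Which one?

dim_lights

From premise 7 we have O(reboot_node).
Premise 9 is O(not archive_record -> not reboot_node); contrapositively O(reboot_node -> archive_record). Since O(reboot_node) holds, K gives O(archive_record).
Premise 10 is O(not anonymize_appeal -> not archive_record); contrapositively O(archive_record -> anonymize_appeal). Since O(archive_record) holds, K gives O(anonymize_appeal).
Premise 6 is O(retain_sample -> not anonymize_appeal); contrapositively O(anonymize_appeal -> not retain_sample). Since O(anonymize_appeal) holds, K gives O(not retain_sample).
Premise 1 is O(void_entry -> retain_sample); contrapositively O(not retain_sample -> not void_entry). Since O(not retain_sample) holds, K gives O(not void_entry).
With premise 2, O(not void_entry -> not dim_lights), the K-axiom yields O(not dim_lights).
So O(not dim_lights) holds, i.e. dim_lights is forbidden. None of the other listed options is forbidden under the premises.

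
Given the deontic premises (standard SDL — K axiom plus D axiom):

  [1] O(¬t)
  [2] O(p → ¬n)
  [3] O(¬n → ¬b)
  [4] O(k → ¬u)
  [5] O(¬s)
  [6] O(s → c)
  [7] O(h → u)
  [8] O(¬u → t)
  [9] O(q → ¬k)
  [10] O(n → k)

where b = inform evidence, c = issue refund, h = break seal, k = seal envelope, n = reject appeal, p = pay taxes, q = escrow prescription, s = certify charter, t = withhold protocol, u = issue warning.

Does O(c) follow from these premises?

Premise 6 is O(s → c), but O(s) is not derivable from the premises, so it does not yield O(c).
No other premise forces O(c). An ideal world satisfying every premise can still have c false, so O(c) is not derivable.

No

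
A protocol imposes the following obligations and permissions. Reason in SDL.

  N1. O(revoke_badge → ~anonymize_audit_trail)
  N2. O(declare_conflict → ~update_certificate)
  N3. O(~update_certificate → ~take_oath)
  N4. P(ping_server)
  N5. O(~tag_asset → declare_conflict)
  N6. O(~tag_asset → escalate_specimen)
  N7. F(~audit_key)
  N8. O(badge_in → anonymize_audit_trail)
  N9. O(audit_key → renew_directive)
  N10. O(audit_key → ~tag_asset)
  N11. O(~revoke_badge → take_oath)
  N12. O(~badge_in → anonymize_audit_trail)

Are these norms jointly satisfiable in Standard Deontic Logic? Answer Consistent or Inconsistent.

Inconsistent

Premises 8 and 12 are O(badge_in → anonymize_audit_trail) and O(~badge_in → anonymize_audit_trail); every ideal world satisfies badge_in or ~badge_in, so in either case anonymize_audit_trail holds — hence O(anonymize_audit_trail).
Premise 1, O(revoke_badge → ~anonymize_audit_trail), contraposes to O(anonymize_audit_trail → ~revoke_badge); with O(anonymize_audit_trail) we get O(~revoke_badge).
From O(~revoke_badge) and premise 11, O(~revoke_badge → take_oath), we obtain O(take_oath).
Premise 3, O(~update_certificate → ~take_oath), contraposes to O(take_oath → update_certificate); with O(take_oath) we get O(update_certificate).
The contrapositive of premise 2 (O(declare_conflict → ~update_certificate)) is O(update_certificate → ~declare_conflict), and O(update_certificate) is already established, so O(~declare_conflict).
The contrapositive of premise 5 (O(~tag_asset → declare_conflict)) is O(~declare_conflict → tag_asset), and O(~declare_conflict) is already established, so O(tag_asset).
Premise 10 is O(audit_key → ~tag_asset); contrapositively O(tag_asset → ~audit_key). Since O(tag_asset) holds, K gives O(~audit_key).
Yet premise 7 is F(~audit_key), i.e. O(audit_key).
We now have both O(~audit_key) and O(audit_key) — audit_key is simultaneously obligatory and forbidden, violating the D-axiom.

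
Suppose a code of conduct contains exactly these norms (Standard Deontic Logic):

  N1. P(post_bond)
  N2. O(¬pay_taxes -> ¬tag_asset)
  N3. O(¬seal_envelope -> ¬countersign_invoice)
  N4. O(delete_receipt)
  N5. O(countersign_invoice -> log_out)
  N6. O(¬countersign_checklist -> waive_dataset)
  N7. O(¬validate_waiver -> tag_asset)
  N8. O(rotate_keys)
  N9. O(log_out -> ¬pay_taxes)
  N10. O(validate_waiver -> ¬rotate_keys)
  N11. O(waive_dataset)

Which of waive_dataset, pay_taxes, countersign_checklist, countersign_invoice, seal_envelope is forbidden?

countersign_invoice

From premise 8 we have O(rotate_keys).
Premise 10, O(validate_waiver -> ¬rotate_keys), contraposes to O(rotate_keys -> ¬validate_waiver); with O(rotate_keys) we get O(¬validate_waiver).
From O(¬validate_waiver) and premise 7, O(¬validate_waiver -> tag_asset), we obtain O(tag_asset).
Premise 2 is O(¬pay_taxes -> ¬tag_asset); contrapositively O(tag_asset -> pay_taxes). Since O(tag_asset) holds, K gives O(pay_taxes).
Premise 9 is O(log_out -> ¬pay_taxes); contrapositively O(pay_taxes -> ¬log_out). Since O(pay_taxes) holds, K gives O(¬log_out).
The contrapositive of premise 5 (O(countersign_invoice -> log_out)) is O(¬log_out -> ¬countersign_invoice), and O(¬log_out) is already established, so O(¬countersign_invoice).
So O(¬countersign_invoice) holds, i.e. countersign_invoice is forbidden. None of the other listed options is forbidden under the premises.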